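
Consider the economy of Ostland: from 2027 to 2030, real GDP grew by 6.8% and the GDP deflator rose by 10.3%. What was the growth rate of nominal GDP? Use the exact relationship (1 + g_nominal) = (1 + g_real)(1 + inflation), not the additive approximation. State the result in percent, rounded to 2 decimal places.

17.80%

(1 + g_nom) = (1 + g_real)(1 + π) = 1.0680 × 1.1030 = 1.17800.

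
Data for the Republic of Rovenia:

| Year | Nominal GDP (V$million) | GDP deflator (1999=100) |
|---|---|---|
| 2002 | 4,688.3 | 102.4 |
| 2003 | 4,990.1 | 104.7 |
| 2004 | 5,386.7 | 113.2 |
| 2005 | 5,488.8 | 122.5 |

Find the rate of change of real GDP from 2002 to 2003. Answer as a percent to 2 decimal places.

4.10%

Real GDP 2002 = 4688.3/1.024 = 4578.42.
Real GDP 2003 = 4990.1/1.047 = 4766.09.
Change = 4766.09/4578.42 − 1 = 0.0410.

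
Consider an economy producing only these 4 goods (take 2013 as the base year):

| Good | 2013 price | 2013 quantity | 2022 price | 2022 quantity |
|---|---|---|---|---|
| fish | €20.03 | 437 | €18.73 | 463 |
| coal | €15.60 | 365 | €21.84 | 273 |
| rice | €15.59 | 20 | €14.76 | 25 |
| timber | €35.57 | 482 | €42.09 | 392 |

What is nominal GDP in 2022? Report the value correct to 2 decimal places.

€31502.59

Nominal GDP 2022 = Σ (p_2022 × q_2022) = 18.73·463 + 21.84·273 + 14.76·25 + 42.09·392 = 31502.59.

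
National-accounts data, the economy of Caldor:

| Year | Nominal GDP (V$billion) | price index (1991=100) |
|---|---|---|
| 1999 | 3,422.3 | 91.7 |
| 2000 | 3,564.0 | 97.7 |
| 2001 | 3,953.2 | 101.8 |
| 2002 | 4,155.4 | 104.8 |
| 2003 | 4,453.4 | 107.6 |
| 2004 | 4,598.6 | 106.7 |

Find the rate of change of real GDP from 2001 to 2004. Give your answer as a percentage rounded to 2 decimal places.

Real GDP 2001 = 3953.2/1.018 = 3883.30.
Real GDP 2004 = 4598.6/1.067 = 4309.84.
Change = 4309.84/3883.30 − 1 = 0.1098.

10.98%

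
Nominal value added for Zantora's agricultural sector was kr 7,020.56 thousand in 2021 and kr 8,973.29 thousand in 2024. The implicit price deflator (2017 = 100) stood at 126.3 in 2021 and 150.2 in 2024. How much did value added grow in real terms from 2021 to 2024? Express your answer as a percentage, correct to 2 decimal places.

Deflate each year: 2021 → 7020.56/1.263 = 5558.64; 2024 → 8973.29/1.502 = 5974.23.
So real value added changed by 5974.23/5558.64 − 1 = 0.0748, i.e. 7.48%.

7.48%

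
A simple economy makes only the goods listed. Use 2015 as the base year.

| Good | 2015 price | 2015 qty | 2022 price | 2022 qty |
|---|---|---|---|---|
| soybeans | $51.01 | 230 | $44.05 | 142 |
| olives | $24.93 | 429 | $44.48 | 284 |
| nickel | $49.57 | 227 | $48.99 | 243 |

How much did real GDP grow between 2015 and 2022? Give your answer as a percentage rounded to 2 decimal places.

Real GDP 2015 = Nominal GDP 2015 = 51.01·230 + 24.93·429 + 49.57·227 = 33679.66.
Real GDP 2022 (at 2015 prices) = 51.01·142 + 24.93·284 + 49.57·243 = 26369.05.
Real growth = 26369.05/33679.66 − 1 = -0.2171.

-21.71%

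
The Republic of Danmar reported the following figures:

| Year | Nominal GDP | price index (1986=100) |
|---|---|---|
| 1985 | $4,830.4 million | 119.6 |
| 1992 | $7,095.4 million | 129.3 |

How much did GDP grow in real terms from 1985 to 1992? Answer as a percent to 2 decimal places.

35.87%

Deflate each year: 1985 → 4830.4/1.196 = 4038.80; 1992 → 7095.4/1.293 = 5487.55.
So real GDP changed by 5487.55/4038.80 − 1 = 0.3587, i.e. 35.87%.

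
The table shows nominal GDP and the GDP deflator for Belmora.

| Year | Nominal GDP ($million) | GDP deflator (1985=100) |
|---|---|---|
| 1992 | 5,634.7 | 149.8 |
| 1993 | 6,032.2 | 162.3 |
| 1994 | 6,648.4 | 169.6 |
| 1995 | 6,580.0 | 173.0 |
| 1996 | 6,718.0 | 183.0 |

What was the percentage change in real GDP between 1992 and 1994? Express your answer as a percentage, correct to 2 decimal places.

Real GDP 1992 = 5634.7/1.498 = 3761.48.
Real GDP 1994 = 6648.4/1.696 = 3920.05.
Change = 3920.05/3761.48 − 1 = 0.0422.

4.22%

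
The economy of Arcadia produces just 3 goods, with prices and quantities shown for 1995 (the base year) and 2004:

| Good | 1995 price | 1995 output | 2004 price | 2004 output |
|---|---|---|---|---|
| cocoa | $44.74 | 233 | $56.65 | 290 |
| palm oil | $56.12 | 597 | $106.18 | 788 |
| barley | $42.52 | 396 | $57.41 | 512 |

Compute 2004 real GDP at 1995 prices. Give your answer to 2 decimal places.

Real GDP 2004 = Σ (p_1995 × q_2004) = 44.74·290 + 56.12·788 + 42.52·512 = 78967.40.

$78967.40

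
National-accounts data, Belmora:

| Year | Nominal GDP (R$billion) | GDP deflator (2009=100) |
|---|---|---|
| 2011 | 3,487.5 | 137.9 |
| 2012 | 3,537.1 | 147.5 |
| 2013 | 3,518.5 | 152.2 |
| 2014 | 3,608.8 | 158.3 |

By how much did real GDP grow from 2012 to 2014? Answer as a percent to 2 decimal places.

-4.93%

Real GDP 2012 = 3537.1/1.475 = 2398.03.
Real GDP 2014 = 3608.8/1.583 = 2279.72.
Change = 2279.72/2398.03 − 1 = -0.0493.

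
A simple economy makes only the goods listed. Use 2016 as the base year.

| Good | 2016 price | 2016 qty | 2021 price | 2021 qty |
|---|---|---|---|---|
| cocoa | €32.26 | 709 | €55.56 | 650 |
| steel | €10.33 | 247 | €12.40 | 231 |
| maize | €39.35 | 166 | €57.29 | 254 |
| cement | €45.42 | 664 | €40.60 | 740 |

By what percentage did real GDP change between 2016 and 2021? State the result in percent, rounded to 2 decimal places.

7.80%

Real GDP 2016 = Nominal GDP 2016 = 32.26·709 + 10.33·247 + 39.35·166 + 45.42·664 = 62114.83.
Real GDP 2021 (at 2016 prices) = 32.26·650 + 10.33·231 + 39.35·254 + 45.42·740 = 66960.93.
Real growth = 66960.93/62114.83 − 1 = 0.0780.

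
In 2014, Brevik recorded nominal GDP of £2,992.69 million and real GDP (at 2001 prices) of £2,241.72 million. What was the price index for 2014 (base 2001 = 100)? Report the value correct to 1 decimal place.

price index = (Nominal / Real) × 100 = 2992.69 / 2241.72 × 100 = 133.50.

133.5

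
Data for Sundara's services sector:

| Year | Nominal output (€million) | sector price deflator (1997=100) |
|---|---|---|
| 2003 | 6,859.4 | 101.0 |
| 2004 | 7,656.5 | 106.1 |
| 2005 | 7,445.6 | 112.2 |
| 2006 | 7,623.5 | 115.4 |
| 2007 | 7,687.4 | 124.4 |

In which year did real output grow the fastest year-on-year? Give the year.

2004: real = 7656.5/1.061 = 7216.31; growth vs 2003 (6791.49) = 6.26%.
2005: real = 7445.6/1.122 = 6636.01; growth vs 2004 (7216.31) = -8.04%.
2006: real = 7623.5/1.154 = 6606.15; growth vs 2005 (6636.01) = -0.45%.
2007: real = 7687.4/1.244 = 6179.58; growth vs 2006 (6606.15) = -6.46%.

2004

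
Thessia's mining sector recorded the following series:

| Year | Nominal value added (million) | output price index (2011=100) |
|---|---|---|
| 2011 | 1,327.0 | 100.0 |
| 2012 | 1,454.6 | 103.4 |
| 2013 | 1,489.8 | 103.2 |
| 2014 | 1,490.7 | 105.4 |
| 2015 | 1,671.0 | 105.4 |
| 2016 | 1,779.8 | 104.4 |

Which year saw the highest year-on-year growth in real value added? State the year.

2012: real = 1454.6/1.034 = 1406.77; growth vs 2011 (1327.00) = 6.01%.
2013: real = 1489.8/1.032 = 1443.60; growth vs 2012 (1406.77) = 2.62%.
2014: real = 1490.7/1.054 = 1414.33; growth vs 2013 (1443.60) = -2.03%.
2015: real = 1671.0/1.054 = 1585.39; growth vs 2014 (1414.33) = 12.09%.
2016: real = 1779.8/1.044 = 1704.79; growth vs 2015 (1585.39) = 7.53%.

2015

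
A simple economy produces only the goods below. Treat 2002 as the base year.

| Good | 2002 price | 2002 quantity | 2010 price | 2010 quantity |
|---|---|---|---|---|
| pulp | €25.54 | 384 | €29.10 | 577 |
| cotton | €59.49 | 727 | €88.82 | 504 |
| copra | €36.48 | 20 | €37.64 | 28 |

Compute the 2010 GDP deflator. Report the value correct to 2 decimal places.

Nominal GDP 2010 = 29.10·577 + 88.82·504 + 37.64·28 = 62609.90.
Real GDP 2010 (at 2002 prices) = 25.54·577 + 59.49·504 + 36.48·28 = 45740.98.
Deflator = Nominal/Real × 100 = 62609.90/45740.98 × 100 = 136.879.

136.88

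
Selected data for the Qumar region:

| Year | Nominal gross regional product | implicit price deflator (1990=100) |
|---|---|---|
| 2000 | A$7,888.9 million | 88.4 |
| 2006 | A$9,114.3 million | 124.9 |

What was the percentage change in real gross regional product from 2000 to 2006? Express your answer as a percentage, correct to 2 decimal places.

-18.23%

Deflate each year: 2000 → 7888.9/0.884 = 8924.10; 2006 → 9114.3/1.249 = 7297.28.
So real gross regional product changed by 7297.28/8924.10 − 1 = -0.1823, i.e. -18.23%.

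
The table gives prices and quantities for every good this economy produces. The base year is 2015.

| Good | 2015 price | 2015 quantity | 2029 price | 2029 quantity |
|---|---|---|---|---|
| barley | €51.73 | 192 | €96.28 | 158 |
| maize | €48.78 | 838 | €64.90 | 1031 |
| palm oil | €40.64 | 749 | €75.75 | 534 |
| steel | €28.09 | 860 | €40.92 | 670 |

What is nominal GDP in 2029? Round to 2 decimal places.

€149991.04

Nominal GDP 2029 = Σ (p_2029 × q_2029) = 96.28·158 + 64.90·1031 + 75.75·534 + 40.92·670 = 149991.04.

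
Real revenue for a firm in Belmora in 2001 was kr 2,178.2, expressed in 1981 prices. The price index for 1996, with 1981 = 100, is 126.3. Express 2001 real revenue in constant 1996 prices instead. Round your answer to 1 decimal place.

Real revenue in 1996 prices = Real revenue in 1981 prices × (P_1996/P_1981) = 2178.2 × 1.263 = 2751.07.

kr 2,751.1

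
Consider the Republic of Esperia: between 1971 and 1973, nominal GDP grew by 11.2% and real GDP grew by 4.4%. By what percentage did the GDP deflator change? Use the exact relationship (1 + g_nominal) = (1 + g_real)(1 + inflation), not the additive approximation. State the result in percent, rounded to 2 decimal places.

(1 + g_nom) = (1 + g_real)(1 + π), so π = 1.1120 / 1.0440 − 1 = 0.06513.

6.51%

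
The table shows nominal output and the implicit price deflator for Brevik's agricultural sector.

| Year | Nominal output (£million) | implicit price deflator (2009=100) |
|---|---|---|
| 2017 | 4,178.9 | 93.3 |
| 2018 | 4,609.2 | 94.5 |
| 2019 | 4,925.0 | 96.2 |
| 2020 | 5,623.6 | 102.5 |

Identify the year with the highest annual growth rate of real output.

2018: real = 4609.2/0.945 = 4877.46; growth vs 2017 (4478.99) = 8.90%.
2019: real = 4925.0/0.962 = 5119.54; growth vs 2018 (4877.46) = 4.96%.
2020: real = 5623.6/1.025 = 5486.44; growth vs 2019 (5119.54) = 7.17%.

2018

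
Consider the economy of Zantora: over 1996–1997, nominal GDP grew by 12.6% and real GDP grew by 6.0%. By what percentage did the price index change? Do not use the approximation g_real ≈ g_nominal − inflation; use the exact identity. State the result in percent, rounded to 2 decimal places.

6.23%

(1 + g_nom) = (1 + g_real)(1 + π), so π = 1.1260 / 1.0600 − 1 = 0.06226.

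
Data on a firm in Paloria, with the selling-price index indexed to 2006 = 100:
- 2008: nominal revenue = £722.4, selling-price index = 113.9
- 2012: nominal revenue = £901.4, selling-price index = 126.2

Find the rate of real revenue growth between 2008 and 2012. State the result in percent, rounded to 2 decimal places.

12.62%

Deflate each year: 2008 → 722.4/1.139 = 634.24; 2012 → 901.4/1.262 = 714.26.
So real revenue changed by 714.26/634.24 − 1 = 0.1262, i.e. 12.62%.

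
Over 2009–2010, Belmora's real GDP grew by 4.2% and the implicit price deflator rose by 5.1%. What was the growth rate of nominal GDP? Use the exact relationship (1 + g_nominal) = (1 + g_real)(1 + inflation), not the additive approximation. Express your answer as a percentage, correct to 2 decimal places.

9.51%

(1 + g_nom) = (1 + g_real)(1 + π) = 1.0420 × 1.0510 = 1.09514.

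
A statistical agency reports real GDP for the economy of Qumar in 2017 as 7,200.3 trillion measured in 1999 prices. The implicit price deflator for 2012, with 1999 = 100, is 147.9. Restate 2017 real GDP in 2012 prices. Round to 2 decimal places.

10,649.24 trillion

Real GDP in 2012 prices = Real GDP in 1999 prices × (P_2012/P_1999) = 7200.3 × 1.479 = 10649.24.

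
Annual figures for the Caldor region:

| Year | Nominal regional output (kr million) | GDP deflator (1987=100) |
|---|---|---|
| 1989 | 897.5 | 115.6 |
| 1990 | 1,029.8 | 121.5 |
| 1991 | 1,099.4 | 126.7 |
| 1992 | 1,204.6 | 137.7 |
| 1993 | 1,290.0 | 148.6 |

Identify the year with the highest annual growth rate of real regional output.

1990: real = 1029.8/1.215 = 847.57; growth vs 1989 (776.38) = 9.17%.
1991: real = 1099.4/1.267 = 867.72; growth vs 1990 (847.57) = 2.38%.
1992: real = 1204.6/1.377 = 874.80; growth vs 1991 (867.72) = 0.82%.
1993: real = 1290.0/1.486 = 868.10; growth vs 1992 (874.80) = -0.77%.

1990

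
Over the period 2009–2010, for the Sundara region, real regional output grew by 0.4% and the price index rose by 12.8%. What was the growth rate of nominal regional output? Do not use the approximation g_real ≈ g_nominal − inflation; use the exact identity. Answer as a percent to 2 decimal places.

13.25%

(1 + g_nom) = (1 + g_real)(1 + π) = 1.0040 × 1.1280 = 1.13251.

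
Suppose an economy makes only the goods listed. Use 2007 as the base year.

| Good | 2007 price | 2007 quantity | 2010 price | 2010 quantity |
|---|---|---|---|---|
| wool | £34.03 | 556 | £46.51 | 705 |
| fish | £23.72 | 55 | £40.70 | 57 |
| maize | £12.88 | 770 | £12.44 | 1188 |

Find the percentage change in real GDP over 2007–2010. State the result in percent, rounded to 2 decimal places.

34.84%

Real GDP 2007 = Nominal GDP 2007 = 34.03·556 + 23.72·55 + 12.88·770 = 30142.88.
Real GDP 2010 (at 2007 prices) = 34.03·705 + 23.72·57 + 12.88·1188 = 40644.63.
Real growth = 40644.63/30142.88 − 1 = 0.3484.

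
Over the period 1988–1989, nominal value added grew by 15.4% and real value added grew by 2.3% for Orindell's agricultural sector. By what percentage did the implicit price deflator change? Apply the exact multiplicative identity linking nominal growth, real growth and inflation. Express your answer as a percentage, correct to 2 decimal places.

(1 + g_nom) = (1 + g_real)(1 + π), so π = 1.1540 / 1.0230 − 1 = 0.12805.

12.81%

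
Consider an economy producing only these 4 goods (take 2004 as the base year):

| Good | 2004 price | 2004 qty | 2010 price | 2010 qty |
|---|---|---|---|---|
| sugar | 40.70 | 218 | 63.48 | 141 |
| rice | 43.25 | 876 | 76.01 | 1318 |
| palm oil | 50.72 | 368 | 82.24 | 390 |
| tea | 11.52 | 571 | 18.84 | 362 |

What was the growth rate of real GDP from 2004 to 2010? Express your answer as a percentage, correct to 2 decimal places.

20.40%

Real GDP 2004 = Nominal GDP 2004 = 40.70·218 + 43.25·876 + 50.72·368 + 11.52·571 = 72002.48.
Real GDP 2010 (at 2004 prices) = 40.70·141 + 43.25·1318 + 50.72·390 + 11.52·362 = 86693.24.
Real growth = 86693.24/72002.48 − 1 = 0.2040.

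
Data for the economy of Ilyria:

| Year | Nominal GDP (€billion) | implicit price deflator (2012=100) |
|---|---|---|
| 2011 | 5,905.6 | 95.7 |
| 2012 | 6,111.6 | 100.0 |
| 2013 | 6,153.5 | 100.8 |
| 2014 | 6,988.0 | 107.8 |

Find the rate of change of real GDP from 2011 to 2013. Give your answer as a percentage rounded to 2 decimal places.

Real GDP 2011 = 5905.6/0.957 = 6170.95.
Real GDP 2013 = 6153.5/1.008 = 6104.66.
Change = 6104.66/6170.95 − 1 = -0.0107.

-1.07%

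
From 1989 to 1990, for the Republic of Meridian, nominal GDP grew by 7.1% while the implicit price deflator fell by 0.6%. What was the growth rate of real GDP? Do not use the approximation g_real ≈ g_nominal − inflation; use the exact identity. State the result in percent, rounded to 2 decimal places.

7.75%

(1 + g_nom) = (1 + g_real)(1 + π), so g_real = 1.0710 / 0.9940 − 1 = 0.07746.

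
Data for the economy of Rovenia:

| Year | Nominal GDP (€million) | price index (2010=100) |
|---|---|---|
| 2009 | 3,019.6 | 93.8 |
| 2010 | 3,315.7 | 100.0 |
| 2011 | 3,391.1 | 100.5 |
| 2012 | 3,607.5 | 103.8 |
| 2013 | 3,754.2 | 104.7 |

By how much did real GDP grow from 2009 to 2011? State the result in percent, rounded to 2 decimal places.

Real GDP 2009 = 3019.6/0.938 = 3219.19.
Real GDP 2011 = 3391.1/1.005 = 3374.23.
Change = 3374.23/3219.19 − 1 = 0.0482.

4.82%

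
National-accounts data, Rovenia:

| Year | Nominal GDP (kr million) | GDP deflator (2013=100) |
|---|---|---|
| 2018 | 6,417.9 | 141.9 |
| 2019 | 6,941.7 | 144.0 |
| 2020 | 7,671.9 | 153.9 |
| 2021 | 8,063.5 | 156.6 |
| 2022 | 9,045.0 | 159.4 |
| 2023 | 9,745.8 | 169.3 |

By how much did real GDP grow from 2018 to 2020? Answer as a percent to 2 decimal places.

10.22%

Real GDP 2018 = 6417.9/1.419 = 4522.83.
Real GDP 2020 = 7671.9/1.539 = 4984.99.
Change = 4984.99/4522.83 − 1 = 0.1022.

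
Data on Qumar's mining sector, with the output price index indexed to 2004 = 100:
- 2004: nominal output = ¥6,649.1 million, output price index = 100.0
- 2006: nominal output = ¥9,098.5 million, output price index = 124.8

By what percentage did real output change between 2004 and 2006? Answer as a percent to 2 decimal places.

Real output 2004 = 6649.1 / 1.000 = 6649.10.
Real output 2006 = 9098.5 / 1.248 = 7290.46.
Real growth = 7290.46 / 6649.10 − 1 = 0.0965.

9.65%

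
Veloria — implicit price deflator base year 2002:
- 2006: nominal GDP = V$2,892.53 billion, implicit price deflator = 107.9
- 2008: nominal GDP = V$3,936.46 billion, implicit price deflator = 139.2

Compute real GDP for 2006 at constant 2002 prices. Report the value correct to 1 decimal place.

V$2,680.8 billion

Real GDP = Nominal / (implicit price deflator/100) = 2892.53 / 1.079 = 2680.75.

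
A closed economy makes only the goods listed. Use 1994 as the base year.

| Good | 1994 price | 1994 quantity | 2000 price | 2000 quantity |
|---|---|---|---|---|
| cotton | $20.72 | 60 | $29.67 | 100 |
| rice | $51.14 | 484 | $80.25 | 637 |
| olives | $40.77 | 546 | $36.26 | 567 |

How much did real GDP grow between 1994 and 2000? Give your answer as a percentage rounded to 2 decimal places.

Real GDP 1994 = Nominal GDP 1994 = 20.72·60 + 51.14·484 + 40.77·546 = 48255.38.
Real GDP 2000 (at 1994 prices) = 20.72·100 + 51.14·637 + 40.77·567 = 57764.77.
Real growth = 57764.77/48255.38 − 1 = 0.1971.

19.71%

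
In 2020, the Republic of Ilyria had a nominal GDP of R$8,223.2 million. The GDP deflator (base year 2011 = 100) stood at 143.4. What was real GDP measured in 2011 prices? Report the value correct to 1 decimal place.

R$5,734.4 million

Real GDP = Nominal / (GDP deflator/100) = 8223.2 / 1.434 = 5734.45.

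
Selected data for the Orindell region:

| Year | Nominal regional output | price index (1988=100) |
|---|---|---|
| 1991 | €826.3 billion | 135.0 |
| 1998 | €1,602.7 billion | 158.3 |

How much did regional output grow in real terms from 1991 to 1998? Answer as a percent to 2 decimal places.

Deflate each year: 1991 → 826.3/1.350 = 612.07; 1998 → 1602.7/1.583 = 1012.44.
So real regional output changed by 1012.44/612.07 − 1 = 0.6541, i.e. 65.41%.

65.41%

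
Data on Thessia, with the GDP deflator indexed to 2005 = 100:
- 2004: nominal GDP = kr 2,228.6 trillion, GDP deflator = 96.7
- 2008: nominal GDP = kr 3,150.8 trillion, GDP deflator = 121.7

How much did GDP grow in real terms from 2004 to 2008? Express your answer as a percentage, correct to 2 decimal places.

12.34%

Deflate each year: 2004 → 2228.6/0.967 = 2304.65; 2008 → 3150.8/1.217 = 2588.99.
So real GDP changed by 2588.99/2304.65 − 1 = 0.1234, i.e. 12.34%.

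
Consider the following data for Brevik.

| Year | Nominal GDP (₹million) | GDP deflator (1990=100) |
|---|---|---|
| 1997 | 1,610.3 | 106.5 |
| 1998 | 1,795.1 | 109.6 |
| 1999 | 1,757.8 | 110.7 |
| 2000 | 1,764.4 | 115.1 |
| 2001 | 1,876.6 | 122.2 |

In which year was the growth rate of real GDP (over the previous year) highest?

1998

1998: real = 1795.1/1.096 = 1637.86; growth vs 1997 (1512.02) = 8.32%.
1999: real = 1757.8/1.107 = 1587.90; growth vs 1998 (1637.86) = -3.05%.
2000: real = 1764.4/1.151 = 1532.93; growth vs 1999 (1587.90) = -3.46%.
2001: real = 1876.6/1.222 = 1535.68; growth vs 2000 (1532.93) = 0.18%.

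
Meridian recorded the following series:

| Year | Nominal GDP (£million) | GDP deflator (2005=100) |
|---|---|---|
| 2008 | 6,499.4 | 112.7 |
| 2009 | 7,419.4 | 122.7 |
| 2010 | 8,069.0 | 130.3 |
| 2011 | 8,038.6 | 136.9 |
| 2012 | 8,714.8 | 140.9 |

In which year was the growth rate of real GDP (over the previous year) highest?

2009: real = 7419.4/1.227 = 6046.78; growth vs 2008 (5766.99) = 4.85%.
2010: real = 8069.0/1.303 = 6192.63; growth vs 2009 (6046.78) = 2.41%.
2011: real = 8038.6/1.369 = 5871.88; growth vs 2010 (6192.63) = -5.18%.
2012: real = 8714.8/1.409 = 6185.10; growth vs 2011 (5871.88) = 5.33%.

2012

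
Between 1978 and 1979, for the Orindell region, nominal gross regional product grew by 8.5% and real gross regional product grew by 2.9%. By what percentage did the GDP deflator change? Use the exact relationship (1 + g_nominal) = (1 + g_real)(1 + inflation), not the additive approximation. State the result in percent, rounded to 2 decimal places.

(1 + g_nom) = (1 + g_real)(1 + π), so π = 1.0850 / 1.0290 − 1 = 0.05442.

5.44%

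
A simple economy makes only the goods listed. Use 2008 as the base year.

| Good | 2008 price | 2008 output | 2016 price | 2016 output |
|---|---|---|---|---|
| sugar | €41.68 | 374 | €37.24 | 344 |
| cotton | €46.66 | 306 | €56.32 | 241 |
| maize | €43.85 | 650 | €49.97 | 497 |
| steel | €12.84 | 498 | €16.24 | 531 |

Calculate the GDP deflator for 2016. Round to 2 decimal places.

110.42

Nominal GDP 2016 = 37.24·344 + 56.32·241 + 49.97·497 + 16.24·531 = 59842.21.
Real GDP 2016 (at 2008 prices) = 41.68·344 + 46.66·241 + 43.85·497 + 12.84·531 = 54194.47.
Deflator = Nominal/Real × 100 = 59842.21/54194.47 × 100 = 110.421.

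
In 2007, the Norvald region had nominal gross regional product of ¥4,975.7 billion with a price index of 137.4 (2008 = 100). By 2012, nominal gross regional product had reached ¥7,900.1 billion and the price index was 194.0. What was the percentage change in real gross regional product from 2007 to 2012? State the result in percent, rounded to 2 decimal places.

12.45%

Real gross regional product 2007 = 4975.7 / 1.374 = 3621.32.
Real gross regional product 2012 = 7900.1 / 1.940 = 4072.22.
Real growth = 4072.22 / 3621.32 − 1 = 0.1245.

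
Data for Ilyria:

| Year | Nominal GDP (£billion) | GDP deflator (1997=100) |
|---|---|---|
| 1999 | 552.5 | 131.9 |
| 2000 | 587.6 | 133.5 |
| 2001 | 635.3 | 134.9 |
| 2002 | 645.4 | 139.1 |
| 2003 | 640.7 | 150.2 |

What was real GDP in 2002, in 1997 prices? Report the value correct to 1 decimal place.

Real GDP 2002 = 645.4 / 1.391 = 463.98.

£464.0 billion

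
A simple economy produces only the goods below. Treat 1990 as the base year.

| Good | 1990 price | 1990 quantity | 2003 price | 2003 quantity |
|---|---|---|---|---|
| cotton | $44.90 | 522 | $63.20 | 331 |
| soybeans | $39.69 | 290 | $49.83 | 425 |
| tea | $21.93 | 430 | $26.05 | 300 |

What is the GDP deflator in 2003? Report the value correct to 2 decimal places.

Nominal GDP 2003 = 63.20·331 + 49.83·425 + 26.05·300 = 49911.95.
Real GDP 2003 (at 1990 prices) = 44.90·331 + 39.69·425 + 21.93·300 = 38309.15.
Deflator = Nominal/Real × 100 = 49911.95/38309.15 × 100 = 130.287.

130.29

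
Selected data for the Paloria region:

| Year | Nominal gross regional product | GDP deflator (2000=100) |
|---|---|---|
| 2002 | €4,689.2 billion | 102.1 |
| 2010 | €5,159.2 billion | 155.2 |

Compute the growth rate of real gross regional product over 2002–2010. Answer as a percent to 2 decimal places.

-27.62%

Deflate each year: 2002 → 4689.2/1.021 = 4592.75; 2010 → 5159.2/1.552 = 3324.23.
So real gross regional product changed by 3324.23/4592.75 − 1 = -0.2762, i.e. -27.62%.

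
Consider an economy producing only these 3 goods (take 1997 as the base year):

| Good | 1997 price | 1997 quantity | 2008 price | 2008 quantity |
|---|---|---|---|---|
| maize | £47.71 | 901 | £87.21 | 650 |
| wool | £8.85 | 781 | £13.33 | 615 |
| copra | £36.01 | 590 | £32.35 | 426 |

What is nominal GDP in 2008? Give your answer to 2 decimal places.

£78665.55

Nominal GDP 2008 = Σ (p_2008 × q_2008) = 87.21·650 + 13.33·615 + 32.35·426 = 78665.55.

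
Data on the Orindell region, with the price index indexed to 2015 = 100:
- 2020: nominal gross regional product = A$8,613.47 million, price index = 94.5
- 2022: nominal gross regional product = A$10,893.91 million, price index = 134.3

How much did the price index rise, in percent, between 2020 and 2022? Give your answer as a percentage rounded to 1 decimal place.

42.1%

Price-level change = 134.3 / 94.5 − 1 = 0.4212.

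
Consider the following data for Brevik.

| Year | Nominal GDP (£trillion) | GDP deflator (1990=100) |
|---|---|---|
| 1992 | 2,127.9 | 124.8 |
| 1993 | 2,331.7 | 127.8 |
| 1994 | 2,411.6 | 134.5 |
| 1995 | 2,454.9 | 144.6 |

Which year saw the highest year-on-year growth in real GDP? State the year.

1993: real = 2331.7/1.278 = 1824.49; growth vs 1992 (1705.05) = 7.01%.
1994: real = 2411.6/1.345 = 1793.01; growth vs 1993 (1824.49) = -1.73%.
1995: real = 2454.9/1.446 = 1697.72; growth vs 1994 (1793.01) = -5.31%.

1993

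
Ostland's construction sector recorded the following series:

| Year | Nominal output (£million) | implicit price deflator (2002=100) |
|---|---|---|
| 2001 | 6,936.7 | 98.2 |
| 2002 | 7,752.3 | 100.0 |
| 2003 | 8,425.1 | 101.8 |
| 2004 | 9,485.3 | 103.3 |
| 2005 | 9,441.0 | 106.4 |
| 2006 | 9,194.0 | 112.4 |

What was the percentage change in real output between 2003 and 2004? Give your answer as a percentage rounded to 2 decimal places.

10.95%

Real output 2003 = 8425.1/1.018 = 8276.13.
Real output 2004 = 9485.3/1.033 = 9182.28.
Change = 9182.28/8276.13 − 1 = 0.1095.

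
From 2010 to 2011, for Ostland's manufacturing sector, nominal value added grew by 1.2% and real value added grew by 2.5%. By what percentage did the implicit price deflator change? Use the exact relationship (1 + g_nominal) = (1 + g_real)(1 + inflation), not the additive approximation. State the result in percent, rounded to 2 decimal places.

(1 + g_nom) = (1 + g_real)(1 + π), so π = 1.0120 / 1.0250 − 1 = -0.01268.

-1.27%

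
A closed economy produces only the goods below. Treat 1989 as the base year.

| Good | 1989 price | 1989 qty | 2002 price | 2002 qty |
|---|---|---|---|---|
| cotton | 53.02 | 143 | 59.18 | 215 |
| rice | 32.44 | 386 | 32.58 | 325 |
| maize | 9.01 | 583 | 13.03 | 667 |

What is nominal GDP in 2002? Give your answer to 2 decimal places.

32003.21

Nominal GDP 2002 = Σ (p_2002 × q_2002) = 59.18·215 + 32.58·325 + 13.03·667 = 32003.21.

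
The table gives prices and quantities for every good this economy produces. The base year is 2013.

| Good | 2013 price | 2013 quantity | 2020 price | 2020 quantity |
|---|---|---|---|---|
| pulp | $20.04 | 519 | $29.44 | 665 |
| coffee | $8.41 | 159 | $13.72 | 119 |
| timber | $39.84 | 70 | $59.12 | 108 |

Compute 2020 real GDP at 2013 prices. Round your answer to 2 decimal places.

$18630.11

Real GDP 2020 = Σ (p_2013 × q_2020) = 20.04·665 + 8.41·119 + 39.84·108 = 18630.11.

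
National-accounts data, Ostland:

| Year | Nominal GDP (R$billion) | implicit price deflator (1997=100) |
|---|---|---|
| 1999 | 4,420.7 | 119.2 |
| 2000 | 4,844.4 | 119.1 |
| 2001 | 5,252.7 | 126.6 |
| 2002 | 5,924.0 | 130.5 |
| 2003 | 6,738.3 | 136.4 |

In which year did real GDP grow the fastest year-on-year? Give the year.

2000: real = 4844.4/1.191 = 4067.51; growth vs 1999 (3708.64) = 9.68%.
2001: real = 5252.7/1.266 = 4149.05; growth vs 2000 (4067.51) = 2.00%.
2002: real = 5924.0/1.305 = 4539.46; growth vs 2001 (4149.05) = 9.41%.
2003: real = 6738.3/1.364 = 4940.10; growth vs 2002 (4539.46) = 8.83%.

2000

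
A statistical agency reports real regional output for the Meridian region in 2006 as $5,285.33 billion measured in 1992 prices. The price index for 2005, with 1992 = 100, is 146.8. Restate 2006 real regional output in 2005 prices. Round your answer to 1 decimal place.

Real regional output in 2005 prices = Real regional output in 1992 prices × (P_2005/P_1992) = 5285.33 × 1.468 = 7758.86.

$7,758.9 billion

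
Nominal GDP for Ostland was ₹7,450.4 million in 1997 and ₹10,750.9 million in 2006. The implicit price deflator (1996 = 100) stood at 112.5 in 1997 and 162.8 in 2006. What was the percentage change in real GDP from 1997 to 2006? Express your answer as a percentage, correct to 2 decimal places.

Real GDP 1997 = 7450.4 / 1.125 = 6622.58.
Real GDP 2006 = 10750.9 / 1.628 = 6603.75.
Real growth = 6603.75 / 6622.58 − 1 = -0.0028.

-0.28%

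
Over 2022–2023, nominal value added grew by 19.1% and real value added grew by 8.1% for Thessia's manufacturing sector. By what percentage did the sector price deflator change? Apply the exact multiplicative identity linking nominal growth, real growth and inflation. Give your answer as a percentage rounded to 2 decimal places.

10.18%

(1 + g_nom) = (1 + g_real)(1 + π), so π = 1.1910 / 1.0810 − 1 = 0.10176.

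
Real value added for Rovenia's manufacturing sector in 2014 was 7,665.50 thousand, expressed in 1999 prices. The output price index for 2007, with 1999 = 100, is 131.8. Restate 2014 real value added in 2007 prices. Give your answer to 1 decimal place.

Real value added in 2007 prices = Real value added in 1999 prices × (P_2007/P_1999) = 7665.50 × 1.318 = 10103.13.

10,103.1 thousand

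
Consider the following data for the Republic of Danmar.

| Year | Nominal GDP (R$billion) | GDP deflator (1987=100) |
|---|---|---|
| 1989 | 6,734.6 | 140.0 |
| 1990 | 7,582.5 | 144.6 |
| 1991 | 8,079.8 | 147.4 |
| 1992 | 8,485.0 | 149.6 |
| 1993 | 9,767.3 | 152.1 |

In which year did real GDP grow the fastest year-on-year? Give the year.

1990: real = 7582.5/1.446 = 5243.78; growth vs 1989 (4810.43) = 9.01%.
1991: real = 8079.8/1.474 = 5481.55; growth vs 1990 (5243.78) = 4.53%.
1992: real = 8485.0/1.496 = 5671.79; growth vs 1991 (5481.55) = 3.47%.
1993: real = 9767.3/1.521 = 6421.63; growth vs 1992 (5671.79) = 13.22%.

1993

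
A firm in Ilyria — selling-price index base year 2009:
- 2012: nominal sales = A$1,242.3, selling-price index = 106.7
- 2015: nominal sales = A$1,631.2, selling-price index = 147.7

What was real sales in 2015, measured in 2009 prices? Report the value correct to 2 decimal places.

A$1,104.40

Real sales = Nominal / (selling-price index/100) = 1631.2 / 1.477 = 1104.40.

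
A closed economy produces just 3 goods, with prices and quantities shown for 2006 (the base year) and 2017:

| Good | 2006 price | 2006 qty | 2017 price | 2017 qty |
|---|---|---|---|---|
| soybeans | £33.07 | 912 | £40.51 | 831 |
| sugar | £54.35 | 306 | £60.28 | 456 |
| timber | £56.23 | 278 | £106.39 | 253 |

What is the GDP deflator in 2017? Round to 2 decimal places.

Nominal GDP 2017 = 40.51·831 + 60.28·456 + 106.39·253 = 88068.16.
Real GDP 2017 (at 2006 prices) = 33.07·831 + 54.35·456 + 56.23·253 = 66490.96.
Deflator = Nominal/Real × 100 = 88068.16/66490.96 × 100 = 132.451.

132.45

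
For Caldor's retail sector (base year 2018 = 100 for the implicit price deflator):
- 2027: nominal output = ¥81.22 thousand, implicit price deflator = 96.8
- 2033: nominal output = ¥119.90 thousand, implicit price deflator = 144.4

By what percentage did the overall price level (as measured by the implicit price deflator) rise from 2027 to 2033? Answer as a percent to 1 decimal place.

Price-level change = 144.4 / 96.8 − 1 = 0.4917.

49.2%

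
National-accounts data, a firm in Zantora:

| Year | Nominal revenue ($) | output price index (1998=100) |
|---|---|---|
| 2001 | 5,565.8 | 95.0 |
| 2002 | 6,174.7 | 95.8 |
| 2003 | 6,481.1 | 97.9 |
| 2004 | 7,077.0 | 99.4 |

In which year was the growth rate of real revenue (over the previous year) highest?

2002: real = 6174.7/0.958 = 6445.41; growth vs 2001 (5858.74) = 10.01%.
2003: real = 6481.1/0.979 = 6620.12; growth vs 2002 (6445.41) = 2.71%.
2004: real = 7077.0/0.994 = 7119.72; growth vs 2003 (6620.12) = 7.55%.

2002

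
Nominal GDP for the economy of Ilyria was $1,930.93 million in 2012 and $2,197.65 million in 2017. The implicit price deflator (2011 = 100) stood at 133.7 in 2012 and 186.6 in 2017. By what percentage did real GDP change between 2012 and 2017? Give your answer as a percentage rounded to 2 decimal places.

-18.45%

Deflate each year: 2012 → 1930.93/1.337 = 1444.23; 2017 → 2197.65/1.866 = 1177.73.
So real GDP changed by 1177.73/1444.23 − 1 = -0.1845, i.e. -18.45%.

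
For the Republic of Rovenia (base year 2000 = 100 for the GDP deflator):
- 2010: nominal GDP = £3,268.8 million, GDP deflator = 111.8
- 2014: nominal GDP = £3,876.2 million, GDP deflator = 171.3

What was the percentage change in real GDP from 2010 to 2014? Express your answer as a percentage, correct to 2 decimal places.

Real GDP 2010 = 3268.8 / 1.118 = 2923.79.
Real GDP 2014 = 3876.2 / 1.713 = 2262.81.
Real growth = 2262.81 / 2923.79 − 1 = -0.2261.

-22.61%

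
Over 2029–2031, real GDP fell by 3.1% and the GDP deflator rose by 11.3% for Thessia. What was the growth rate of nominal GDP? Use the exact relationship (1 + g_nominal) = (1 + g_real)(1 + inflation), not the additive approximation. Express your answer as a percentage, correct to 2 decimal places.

7.85%

(1 + g_nom) = (1 + g_real)(1 + π) = 0.9690 × 1.1130 = 1.07850.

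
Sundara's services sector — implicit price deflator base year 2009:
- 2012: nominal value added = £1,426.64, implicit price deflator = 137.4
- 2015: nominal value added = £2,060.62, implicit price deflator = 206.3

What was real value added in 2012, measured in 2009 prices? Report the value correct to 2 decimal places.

£1,038.31

Real value added = Nominal / (implicit price deflator/100) = 1426.64 / 1.374 = 1038.31.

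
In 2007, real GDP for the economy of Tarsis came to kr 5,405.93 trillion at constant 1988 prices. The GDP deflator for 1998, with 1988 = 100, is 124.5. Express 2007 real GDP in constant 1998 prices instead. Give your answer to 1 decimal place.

kr 6,730.4 trillion

Real GDP in 1998 prices = Real GDP in 1988 prices × (P_1998/P_1988) = 5405.93 × 1.245 = 6730.38.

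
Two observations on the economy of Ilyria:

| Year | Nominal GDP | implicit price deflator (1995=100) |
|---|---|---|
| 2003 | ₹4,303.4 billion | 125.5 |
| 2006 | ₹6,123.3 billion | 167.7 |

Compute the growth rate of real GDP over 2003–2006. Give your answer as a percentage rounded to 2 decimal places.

Real GDP 2003 = 4303.4 / 1.255 = 3429.00.
Real GDP 2006 = 6123.3 / 1.677 = 3651.34.
Real growth = 3651.34 / 3429.00 − 1 = 0.0648.

6.48%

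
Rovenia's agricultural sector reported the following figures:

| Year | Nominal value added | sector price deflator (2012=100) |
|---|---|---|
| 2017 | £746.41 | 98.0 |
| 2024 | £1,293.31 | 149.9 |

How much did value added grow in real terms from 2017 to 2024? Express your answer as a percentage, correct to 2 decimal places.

Deflate each year: 2017 → 746.41/0.980 = 761.64; 2024 → 1293.31/1.499 = 862.78.
So real value added changed by 862.78/761.64 − 1 = 0.1328, i.e. 13.28%.

13.28%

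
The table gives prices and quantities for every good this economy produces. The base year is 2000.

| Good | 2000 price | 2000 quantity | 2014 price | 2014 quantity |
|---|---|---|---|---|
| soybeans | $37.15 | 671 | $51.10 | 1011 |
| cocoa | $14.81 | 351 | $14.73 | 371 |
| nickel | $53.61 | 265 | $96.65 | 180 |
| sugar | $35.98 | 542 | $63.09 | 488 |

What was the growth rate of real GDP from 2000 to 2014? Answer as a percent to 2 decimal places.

Real GDP 2000 = Nominal GDP 2000 = 37.15·671 + 14.81·351 + 53.61·265 + 35.98·542 = 63833.77.
Real GDP 2014 (at 2000 prices) = 37.15·1011 + 14.81·371 + 53.61·180 + 35.98·488 = 70261.20.
Real growth = 70261.20/63833.77 − 1 = 0.1007.

10.07%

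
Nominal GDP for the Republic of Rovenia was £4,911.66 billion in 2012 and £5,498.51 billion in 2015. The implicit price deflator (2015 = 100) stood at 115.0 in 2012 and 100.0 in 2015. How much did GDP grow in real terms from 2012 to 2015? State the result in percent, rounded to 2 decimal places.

28.74%

Deflate each year: 2012 → 4911.66/1.150 = 4271.01; 2015 → 5498.51/1.000 = 5498.51.
So real GDP changed by 5498.51/4271.01 − 1 = 0.2874, i.e. 28.74%.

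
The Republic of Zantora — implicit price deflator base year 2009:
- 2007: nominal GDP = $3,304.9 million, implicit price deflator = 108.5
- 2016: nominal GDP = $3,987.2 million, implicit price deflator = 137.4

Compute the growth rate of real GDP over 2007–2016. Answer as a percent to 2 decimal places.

-4.73%

Deflate each year: 2007 → 3304.9/1.085 = 3045.99; 2016 → 3987.2/1.374 = 2901.89.
So real GDP changed by 2901.89/3045.99 − 1 = -0.0473, i.e. -4.73%.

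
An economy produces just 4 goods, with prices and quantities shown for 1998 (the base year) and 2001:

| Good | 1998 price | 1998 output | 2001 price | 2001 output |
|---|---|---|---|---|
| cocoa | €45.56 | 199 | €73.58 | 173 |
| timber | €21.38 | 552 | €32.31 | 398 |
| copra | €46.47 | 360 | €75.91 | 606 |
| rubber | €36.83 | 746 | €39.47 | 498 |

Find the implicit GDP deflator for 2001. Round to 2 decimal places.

145.08

Nominal GDP 2001 = 73.58·173 + 32.31·398 + 75.91·606 + 39.47·498 = 91246.24.
Real GDP 2001 (at 1998 prices) = 45.56·173 + 21.38·398 + 46.47·606 + 36.83·498 = 62893.28.
Deflator = Nominal/Real × 100 = 91246.24/62893.28 × 100 = 145.081.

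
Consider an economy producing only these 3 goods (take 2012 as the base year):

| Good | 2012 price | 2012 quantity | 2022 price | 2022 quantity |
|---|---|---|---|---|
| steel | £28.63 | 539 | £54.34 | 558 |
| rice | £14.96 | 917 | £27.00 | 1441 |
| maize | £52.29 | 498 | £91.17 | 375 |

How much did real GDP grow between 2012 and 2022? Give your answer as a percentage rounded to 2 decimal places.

3.54%

Real GDP 2012 = Nominal GDP 2012 = 28.63·539 + 14.96·917 + 52.29·498 = 55190.31.
Real GDP 2022 (at 2012 prices) = 28.63·558 + 14.96·1441 + 52.29·375 = 57141.65.
Real growth = 57141.65/55190.31 − 1 = 0.0354.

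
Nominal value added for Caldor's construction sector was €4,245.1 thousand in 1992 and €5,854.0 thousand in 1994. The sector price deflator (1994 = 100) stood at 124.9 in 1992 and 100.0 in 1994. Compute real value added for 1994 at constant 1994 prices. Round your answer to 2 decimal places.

Real value added = Nominal / (sector price deflator/100) = 5854.0 / 1.000 = 5854.00.

€5,854.00 thousand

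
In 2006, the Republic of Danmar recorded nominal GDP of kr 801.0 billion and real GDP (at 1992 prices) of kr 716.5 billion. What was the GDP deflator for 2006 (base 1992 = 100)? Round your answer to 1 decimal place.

GDP deflator = (Nominal / Real) × 100 = 801.0 / 716.5 × 100 = 111.79.

111.8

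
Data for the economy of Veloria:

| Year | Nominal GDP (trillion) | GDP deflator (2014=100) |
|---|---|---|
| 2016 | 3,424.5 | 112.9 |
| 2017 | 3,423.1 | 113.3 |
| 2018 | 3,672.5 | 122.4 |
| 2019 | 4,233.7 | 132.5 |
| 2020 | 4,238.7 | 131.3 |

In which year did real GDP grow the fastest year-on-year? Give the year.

2017: real = 3423.1/1.133 = 3021.27; growth vs 2016 (3033.22) = -0.39%.
2018: real = 3672.5/1.224 = 3000.41; growth vs 2017 (3021.27) = -0.69%.
2019: real = 4233.7/1.325 = 3195.25; growth vs 2018 (3000.41) = 6.49%.
2020: real = 4238.7/1.313 = 3228.26; growth vs 2019 (3195.25) = 1.03%.

2019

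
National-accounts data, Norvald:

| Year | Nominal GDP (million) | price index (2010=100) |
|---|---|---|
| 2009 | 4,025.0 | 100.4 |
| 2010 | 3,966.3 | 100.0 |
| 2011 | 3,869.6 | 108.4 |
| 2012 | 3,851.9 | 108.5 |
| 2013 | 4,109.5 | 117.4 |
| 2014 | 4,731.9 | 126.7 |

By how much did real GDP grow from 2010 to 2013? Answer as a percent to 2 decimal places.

-11.75%

Real GDP 2010 = 3966.3/1.000 = 3966.30.
Real GDP 2013 = 4109.5/1.174 = 3500.43.
Change = 3500.43/3966.30 − 1 = -0.1175.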